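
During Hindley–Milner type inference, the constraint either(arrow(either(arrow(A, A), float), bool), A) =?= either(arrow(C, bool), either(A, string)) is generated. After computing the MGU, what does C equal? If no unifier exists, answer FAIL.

FAIL

Decompose either/2: arrow(either(arrow(A, A), float), bool) =?= arrow(C, bool),  A =?= either(A, string).
Decompose arrow/2: either(arrow(A, A), float) =?= C,  bool =?= bool.
Bind C := either(arrow(A, A), float); no other remaining equation mentions C.
Delete trivial equation bool =?= bool.
Occurs check fails: A occurs in either(A, string); the equation A =?= either(A, string) has no finite solution.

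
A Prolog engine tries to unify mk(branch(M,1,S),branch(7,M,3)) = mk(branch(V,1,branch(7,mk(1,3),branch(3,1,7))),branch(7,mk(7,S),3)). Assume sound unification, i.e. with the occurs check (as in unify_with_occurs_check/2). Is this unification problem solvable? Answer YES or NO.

YES

Decompose mk/2: branch(M,1,S) = branch(V,1,branch(7,mk(1,3),branch(3,1,7))),  branch(7,M,3) = branch(7,mk(7,S),3).
Decompose branch/3: M = V,  1 = 1,  S = branch(7,mk(1,3),branch(3,1,7)).
Bind M := V; substituting into the one remaining equation that mentions M gives: branch(7,V,3) = branch(7,mk(7,S),3).
Delete trivial equation 1 = 1.
Bind S := branch(7,mk(1,3),branch(3,1,7)); substituting into the remaining equation gives: branch(7,V,3) = branch(7,mk(7,branch(7,mk(1,3),branch(3,1,7))),3).
Decompose branch/3: 7 = 7,  V = mk(7,branch(7,mk(1,3),branch(3,1,7))),  3 = 3.
Delete trivial equation 7 = 7.
Bind V := mk(7,branch(7,mk(1,3),branch(3,1,7))); no other remaining equation mentions V. Substituting into the earlier binding gives M := mk(7,branch(7,mk(1,3),branch(3,1,7))).
Delete trivial equation 3 = 3.
No equations remain and no clash or occurs-check failure arose, so a unifier exists.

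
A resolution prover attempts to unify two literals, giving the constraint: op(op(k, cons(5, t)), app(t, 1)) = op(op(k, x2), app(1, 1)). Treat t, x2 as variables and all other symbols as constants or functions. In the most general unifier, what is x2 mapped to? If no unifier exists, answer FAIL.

cons(5, 1)

Decompose op/2: op(k, cons(5, t)) = op(k, x2),  app(t, 1) = app(1, 1).
Decompose op/2: k = k,  cons(5, t) = x2.
Delete trivial equation k = k.
Bind x2 := cons(5, t); no other remaining equation mentions x2.
Decompose app/2: t = 1,  1 = 1.
Bind t := 1; no other remaining equation mentions t. Substituting into the earlier binding gives x2 := cons(5, 1).
Delete trivial equation 1 = 1.
MGU = { x2 ↦ cons(5, 1), t ↦ 1 }, so x2 ↦ cons(5, 1).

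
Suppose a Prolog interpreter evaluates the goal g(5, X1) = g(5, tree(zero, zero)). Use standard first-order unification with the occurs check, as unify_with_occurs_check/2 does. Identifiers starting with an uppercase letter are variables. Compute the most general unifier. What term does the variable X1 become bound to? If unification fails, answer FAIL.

Decompose g/2: 5 = 5,  X1 = tree(zero, zero).
Delete trivial equation 5 = 5.
Bind X1 := tree(zero, zero).
MGU = { X1 ↦ tree(zero, zero) }, so X1 ↦ tree(zero, zero).

tree(zero, zero)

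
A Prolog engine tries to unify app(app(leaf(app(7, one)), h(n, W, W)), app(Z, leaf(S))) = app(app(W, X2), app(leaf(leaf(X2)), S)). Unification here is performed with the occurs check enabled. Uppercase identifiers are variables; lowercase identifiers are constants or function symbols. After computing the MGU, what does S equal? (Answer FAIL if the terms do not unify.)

Decompose app/2: app(leaf(app(7, one)), h(n, W, W)) = app(W, X2),  app(Z, leaf(S)) = app(leaf(leaf(X2)), S).
Decompose app/2: leaf(app(7, one)) = W,  h(n, W, W) = X2.
Bind W := leaf(app(7, one)); substituting into the one remaining equation that mentions W gives: h(n, leaf(app(7, one)), leaf(app(7, one))) = X2.
Bind X2 := h(n, leaf(app(7, one)), leaf(app(7, one))); substituting into the remaining equation gives: app(Z, leaf(S)) = app(leaf(leaf(h(n, leaf(app(7, one)), leaf(app(7, one))))), S).
Decompose app/2: Z = leaf(leaf(h(n, leaf(app(7, one)), leaf(app(7, one))))),  leaf(S) = S.
Bind Z := leaf(leaf(h(n, leaf(app(7, one)), leaf(app(7, one))))); no other remaining equation mentions Z.
Occurs check fails: S occurs in leaf(S); the equation S = leaf(S) has no finite solution.

FAIL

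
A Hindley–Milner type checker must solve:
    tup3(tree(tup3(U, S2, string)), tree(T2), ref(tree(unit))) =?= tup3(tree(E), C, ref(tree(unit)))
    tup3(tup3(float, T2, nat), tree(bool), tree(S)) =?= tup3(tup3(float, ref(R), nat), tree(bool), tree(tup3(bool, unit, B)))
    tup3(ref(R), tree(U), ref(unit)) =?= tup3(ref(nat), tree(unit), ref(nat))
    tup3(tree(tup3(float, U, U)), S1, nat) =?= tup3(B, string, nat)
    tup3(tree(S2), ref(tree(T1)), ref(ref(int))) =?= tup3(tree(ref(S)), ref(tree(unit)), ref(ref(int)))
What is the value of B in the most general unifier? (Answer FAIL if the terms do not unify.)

Decompose tup3/3: tree(tup3(U, S2, string)) =?= tree(E),  tree(T2) =?= C,  ref(tree(unit)) =?= ref(tree(unit)).
Decompose tree/1: tup3(U, S2, string) =?= E.
Bind E := tup3(U, S2, string); no other remaining equation mentions E.
Bind C := tree(T2); no other remaining equation mentions C.
Delete trivial equation ref(tree(unit)) =?= ref(tree(unit)).
Decompose tup3/3: tup3(float, T2, nat) =?= tup3(float, ref(R), nat),  tree(bool) =?= tree(bool),  tree(S) =?= tree(tup3(bool, unit, B)).
Decompose tup3/3: float =?= float,  T2 =?= ref(R),  nat =?= nat.
Delete trivial equation float =?= float.
Bind T2 := ref(R); no other remaining equation mentions T2. Substituting into the earlier binding gives C := tree(ref(R)).
Delete trivial equation nat =?= nat.
Delete trivial equation tree(bool) =?= tree(bool).
Decompose tree/1: S =?= tup3(bool, unit, B).
Bind S := tup3(bool, unit, B); substituting into the one remaining equation that mentions S gives: tup3(tree(S2), ref(tree(T1)), ref(ref(int))) =?= tup3(tree(ref(tup3(bool, unit, B))), ref(tree(unit)), ref(ref(int))).
Decompose tup3/3: ref(R) =?= ref(nat),  tree(U) =?= tree(unit),  ref(unit) =?= ref(nat).
Decompose ref/1: R =?= nat.
Bind R := nat; no other remaining equation mentions R. Substituting into the earlier bindings gives C := tree(ref(nat)), T2 := ref(nat).
Decompose tree/1: U =?= unit.
Bind U := unit; substituting into the one remaining equation that mentions U gives: tup3(tree(tup3(float, unit, unit)), S1, nat) =?= tup3(B, string, nat). Substituting into the earlier binding gives E := tup3(unit, S2, string).
Decompose ref/1: unit =?= nat.
Clash: constants unit and nat differ; no unifier exists.

FAIL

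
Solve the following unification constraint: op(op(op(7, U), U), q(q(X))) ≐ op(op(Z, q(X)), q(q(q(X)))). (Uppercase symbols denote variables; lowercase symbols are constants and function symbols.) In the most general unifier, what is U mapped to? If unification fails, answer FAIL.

FAIL

Decompose op/2: op(op(7, U), U) ≐ op(Z, q(X)),  q(q(X)) ≐ q(q(q(X))).
Decompose op/2: op(7, U) ≐ Z,  U ≐ q(X).
Bind Z := op(7, U); no other remaining equation mentions Z.
Bind U := q(X); no other remaining equation mentions U. Substituting into the earlier binding gives Z := op(7, q(X)).
Decompose q/1: q(X) ≐ q(q(X)).
Decompose q/1: X ≐ q(X).
Occurs check fails: X occurs in q(X); the equation X ≐ q(X) has no finite solution.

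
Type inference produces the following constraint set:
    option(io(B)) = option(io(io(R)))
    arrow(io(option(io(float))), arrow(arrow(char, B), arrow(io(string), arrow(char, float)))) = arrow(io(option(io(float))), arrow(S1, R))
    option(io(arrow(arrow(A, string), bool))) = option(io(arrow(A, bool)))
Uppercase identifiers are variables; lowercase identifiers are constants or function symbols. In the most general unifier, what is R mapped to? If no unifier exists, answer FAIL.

FAIL

Decompose option/1: io(B) = io(io(R)).
Decompose io/1: B = io(R).
Bind B := io(R); substituting into the one remaining equation that mentions B gives: arrow(io(option(io(float))), arrow(arrow(char, io(R)), arrow(io(string), arrow(char, float)))) = arrow(io(option(io(float))), arrow(S1, R)).
Decompose arrow/2: io(option(io(float))) = io(option(io(float))),  arrow(arrow(char, io(R)), arrow(io(string), arrow(char, float))) = arrow(S1, R).
Delete trivial equation io(option(io(float))) = io(option(io(float))).
Decompose arrow/2: arrow(char, io(R)) = S1,  arrow(io(string), arrow(char, float)) = R.
Bind S1 := arrow(char, io(R)); no other remaining equation mentions S1.
Bind R := arrow(io(string), arrow(char, float)); no other remaining equation mentions R. Substituting into the earlier bindings gives B := io(arrow(io(string), arrow(char, float))), S1 := arrow(char, io(arrow(io(string), arrow(char, float)))).
Decompose option/1: io(arrow(arrow(A, string), bool)) = io(arrow(A, bool)).
Decompose io/1: arrow(arrow(A, string), bool) = arrow(A, bool).
Decompose arrow/2: arrow(A, string) = A,  bool = bool.
Occurs check fails: A occurs in arrow(A, string); the equation A = arrow(A, string) has no finite solution.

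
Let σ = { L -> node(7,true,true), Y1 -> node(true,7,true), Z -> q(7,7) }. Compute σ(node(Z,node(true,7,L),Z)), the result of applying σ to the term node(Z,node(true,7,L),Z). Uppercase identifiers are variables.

Replace each occurrence of L with node(7,true,true).
Replace each occurrence of Z with q(7,7).
Result: node(q(7,7),node(true,7,node(7,true,true)),q(7,7)).

node(q(7,7),node(true,7,node(7,true,true)),q(7,7))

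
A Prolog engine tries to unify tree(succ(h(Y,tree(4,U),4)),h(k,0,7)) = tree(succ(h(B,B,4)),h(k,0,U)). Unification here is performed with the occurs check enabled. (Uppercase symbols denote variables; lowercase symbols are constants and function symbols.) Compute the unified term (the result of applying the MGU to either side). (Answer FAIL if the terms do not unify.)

Decompose tree/2: succ(h(Y,tree(4,U),4)) = succ(h(B,B,4)),  h(k,0,7) = h(k,0,U).
Decompose succ/1: h(Y,tree(4,U),4) = h(B,B,4).
Decompose h/3: Y = B,  tree(4,U) = B,  4 = 4.
Bind Y := B; no other remaining equation mentions Y.
Bind B := tree(4,U); no other remaining equation mentions B. Substituting into the earlier binding gives Y := tree(4,U).
Delete trivial equation 4 = 4.
Decompose h/3: k = k,  0 = 0,  7 = U.
Delete trivial equation k = k.
Delete trivial equation 0 = 0.
Bind U := 7. Substituting into the earlier bindings gives Y := tree(4,7), B := tree(4,7).
Applying the MGU to either side gives tree(succ(h(tree(4,7),tree(4,7),4)),h(k,0,7)).

tree(succ(h(tree(4,7),tree(4,7),4)),h(k,0,7))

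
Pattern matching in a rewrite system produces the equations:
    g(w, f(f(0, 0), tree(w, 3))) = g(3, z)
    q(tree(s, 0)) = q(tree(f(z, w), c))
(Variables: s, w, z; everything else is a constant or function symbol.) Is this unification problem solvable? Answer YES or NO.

Decompose g/2: w = 3,  f(f(0, 0), tree(w, 3)) = z.
Bind w := 3; substituting into the remaining equations gives: f(f(0, 0), tree(3, 3)) = z,  q(tree(s, 0)) = q(tree(f(z, 3), c)).
Bind z := f(f(0, 0), tree(3, 3)); substituting into the remaining equation gives: q(tree(s, 0)) = q(tree(f(f(f(0, 0), tree(3, 3)), 3), c)).
Decompose q/1: tree(s, 0) = tree(f(f(f(0, 0), tree(3, 3)), 3), c).
Decompose tree/2: s = f(f(f(0, 0), tree(3, 3)), 3),  0 = c.
Bind s := f(f(f(0, 0), tree(3, 3)), 3); no other remaining equation mentions s.
Clash: constants 0 and c differ; no unifier exists.

NO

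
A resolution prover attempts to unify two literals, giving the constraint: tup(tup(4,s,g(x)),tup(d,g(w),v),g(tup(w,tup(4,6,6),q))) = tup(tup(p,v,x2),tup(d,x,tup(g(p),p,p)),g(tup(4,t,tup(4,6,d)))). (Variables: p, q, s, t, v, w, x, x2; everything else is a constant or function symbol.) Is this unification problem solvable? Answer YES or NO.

YES

Decompose tup/3: tup(4,s,g(x)) = tup(p,v,x2),  tup(d,g(w),v) = tup(d,x,tup(g(p),p,p)),  g(tup(w,tup(4,6,6),q)) = g(tup(4,t,tup(4,6,d))).
Decompose tup/3: 4 = p,  s = v,  g(x) = x2.
Bind p := 4; substituting into the one remaining equation that mentions p gives: tup(d,g(w),v) = tup(d,x,tup(g(4),4,4)).
Bind s := v; no other remaining equation mentions s.
Bind x2 := g(x); no other remaining equation mentions x2.
Decompose tup/3: d = d,  g(w) = x,  v = tup(g(4),4,4).
Delete trivial equation d = d.
Bind x := g(w); no other remaining equation mentions x. Substituting into the earlier binding gives x2 := g(g(w)).
Bind v := tup(g(4),4,4); no other remaining equation mentions v. Substituting into the earlier binding gives s := tup(g(4),4,4).
Decompose g/1: tup(w,tup(4,6,6),q) = tup(4,t,tup(4,6,d)).
Decompose tup/3: w = 4,  tup(4,6,6) = t,  q = tup(4,6,d).
Bind w := 4; no other remaining equation mentions w. Substituting into the earlier bindings gives x2 := g(g(4)), x := g(4).
Bind t := tup(4,6,6); no other remaining equation mentions t.
Bind q := tup(4,6,d).
No equations remain and no clash or occurs-check failure arose, so a unifier exists.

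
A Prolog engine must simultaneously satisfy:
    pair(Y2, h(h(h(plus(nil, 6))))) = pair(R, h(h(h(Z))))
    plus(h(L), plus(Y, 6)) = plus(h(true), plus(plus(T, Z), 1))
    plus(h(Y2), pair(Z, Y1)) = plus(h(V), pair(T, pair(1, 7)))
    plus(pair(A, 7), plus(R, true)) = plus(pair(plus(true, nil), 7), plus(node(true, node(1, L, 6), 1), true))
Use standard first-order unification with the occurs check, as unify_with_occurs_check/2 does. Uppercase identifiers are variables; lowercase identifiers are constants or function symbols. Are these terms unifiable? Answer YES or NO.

NO

Decompose pair/2: Y2 = R,  h(h(h(plus(nil, 6)))) = h(h(h(Z))).
Bind Y2 := R; substituting into the one remaining equation that mentions Y2 gives: plus(h(R), pair(Z, Y1)) = plus(h(V), pair(T, pair(1, 7))).
Decompose h/1: h(h(plus(nil, 6))) = h(h(Z)).
Decompose h/1: h(plus(nil, 6)) = h(Z).
Decompose h/1: plus(nil, 6) = Z.
Bind Z := plus(nil, 6); substituting into the 2 remaining equations that mention Z gives: plus(h(L), plus(Y, 6)) = plus(h(true), plus(plus(T, plus(nil, 6)), 1)),  plus(h(R), pair(plus(nil, 6), Y1)) = plus(h(V), pair(T, pair(1, 7))).
Decompose plus/2: h(L) = h(true),  plus(Y, 6) = plus(plus(T, plus(nil, 6)), 1).
Decompose h/1: L = true.
Bind L := true; substituting into the one remaining equation that mentions L gives: plus(pair(A, 7), plus(R, true)) = plus(pair(plus(true, nil), 7), plus(node(true, node(1, true, 6), 1), true)).
Decompose plus/2: Y = plus(T, plus(nil, 6)),  6 = 1.
Bind Y := plus(T, plus(nil, 6)); no other remaining equation mentions Y.
Clash: constants 6 and 1 differ; no unifier exists.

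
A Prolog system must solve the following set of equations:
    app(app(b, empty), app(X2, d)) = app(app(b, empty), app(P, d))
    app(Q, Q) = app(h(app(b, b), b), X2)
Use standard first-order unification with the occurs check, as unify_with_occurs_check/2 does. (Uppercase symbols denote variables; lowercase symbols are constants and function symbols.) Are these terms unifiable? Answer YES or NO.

YES

Decompose app/2: app(b, empty) = app(b, empty),  app(X2, d) = app(P, d).
Delete trivial equation app(b, empty) = app(b, empty).
Decompose app/2: X2 = P,  d = d.
Bind X2 := P; substituting into the one remaining equation that mentions X2 gives: app(Q, Q) = app(h(app(b, b), b), P).
Delete trivial equation d = d.
Decompose app/2: Q = h(app(b, b), b),  Q = P.
Bind Q := h(app(b, b), b); substituting into the remaining equation gives: h(app(b, b), b) = P.
Bind P := h(app(b, b), b). Substituting into the earlier binding gives X2 := h(app(b, b), b).
No equations remain and no clash or occurs-check failure arose, so a unifier exists.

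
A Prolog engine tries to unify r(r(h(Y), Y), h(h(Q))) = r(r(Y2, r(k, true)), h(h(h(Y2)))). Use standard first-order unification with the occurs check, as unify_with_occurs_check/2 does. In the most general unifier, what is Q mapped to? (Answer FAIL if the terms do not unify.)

h(h(r(k, true)))

Decompose r/2: r(h(Y), Y) = r(Y2, r(k, true)),  h(h(Q)) = h(h(h(Y2))).
Decompose r/2: h(Y) = Y2,  Y = r(k, true).
Bind Y2 := h(Y); substituting into the one remaining equation that mentions Y2 gives: h(h(Q)) = h(h(h(h(Y)))).
Bind Y := r(k, true); substituting into the remaining equation gives: h(h(Q)) = h(h(h(h(r(k, true))))). Substituting into the earlier binding gives Y2 := h(r(k, true)).
Decompose h/1: h(Q) = h(h(h(r(k, true)))).
Decompose h/1: Q = h(h(r(k, true))).
Bind Q := h(h(r(k, true))).
MGU = { Y2 ↦ h(r(k, true)), Y ↦ r(k, true), Q ↦ h(h(r(k, true))) }, so Q ↦ h(h(r(k, true))).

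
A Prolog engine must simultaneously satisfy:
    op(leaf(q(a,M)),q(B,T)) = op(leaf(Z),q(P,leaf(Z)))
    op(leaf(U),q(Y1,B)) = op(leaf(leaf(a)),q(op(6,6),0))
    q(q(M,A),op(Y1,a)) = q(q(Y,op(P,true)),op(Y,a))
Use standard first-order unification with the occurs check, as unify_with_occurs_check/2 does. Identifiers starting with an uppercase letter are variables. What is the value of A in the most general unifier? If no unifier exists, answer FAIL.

Decompose op/2: leaf(q(a,M)) = leaf(Z),  q(B,T) = q(P,leaf(Z)).
Decompose leaf/1: q(a,M) = Z.
Bind Z := q(a,M); substituting into the one remaining equation that mentions Z gives: q(B,T) = q(P,leaf(q(a,M))).
Decompose q/2: B = P,  T = leaf(q(a,M)).
Bind B := P; substituting into the one remaining equation that mentions B gives: op(leaf(U),q(Y1,P)) = op(leaf(leaf(a)),q(op(6,6),0)).
Bind T := leaf(q(a,M)); no other remaining equation mentions T.
Decompose op/2: leaf(U) = leaf(leaf(a)),  q(Y1,P) = q(op(6,6),0).
Decompose leaf/1: U = leaf(a).
Bind U := leaf(a); no other remaining equation mentions U.
Decompose q/2: Y1 = op(6,6),  P = 0.
Bind Y1 := op(6,6); substituting into the one remaining equation that mentions Y1 gives: q(q(M,A),op(op(6,6),a)) = q(q(Y,op(P,true)),op(Y,a)).
Bind P := 0; substituting into the remaining equation gives: q(q(M,A),op(op(6,6),a)) = q(q(Y,op(0,true)),op(Y,a)). Substituting into the earlier binding gives B := 0.
Decompose q/2: q(M,A) = q(Y,op(0,true)),  op(op(6,6),a) = op(Y,a).
Decompose q/2: M = Y,  A = op(0,true).
Bind M := Y; no other remaining equation mentions M. Substituting into the earlier bindings gives Z := q(a,Y), T := leaf(q(a,Y)).
Bind A := op(0,true); no other remaining equation mentions A.
Decompose op/2: op(6,6) = Y,  a = a.
Bind Y := op(6,6); no other remaining equation mentions Y. Substituting into the earlier bindings gives Z := q(a,op(6,6)), T := leaf(q(a,op(6,6))), M := op(6,6).
Delete trivial equation a = a.
MGU = { Z ↦ q(a,op(6,6)), B ↦ 0, T ↦ leaf(q(a,op(6,6))), U ↦ leaf(a), Y1 ↦ op(6,6), P ↦ 0, M ↦ op(6,6), A ↦ op(0,true), Y ↦ op(6,6) }, so A ↦ op(0,true).

op(0,true)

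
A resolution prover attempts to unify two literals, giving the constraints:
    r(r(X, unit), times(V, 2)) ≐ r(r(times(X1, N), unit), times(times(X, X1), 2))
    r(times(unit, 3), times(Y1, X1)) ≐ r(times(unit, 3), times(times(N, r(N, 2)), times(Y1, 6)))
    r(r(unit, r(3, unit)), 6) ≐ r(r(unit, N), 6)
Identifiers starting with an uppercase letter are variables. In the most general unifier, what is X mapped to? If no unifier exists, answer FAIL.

times(times(times(r(3, unit), r(r(3, unit), 2)), 6), r(3, unit))

Decompose r/2: r(X, unit) ≐ r(times(X1, N), unit),  times(V, 2) ≐ times(times(X, X1), 2).
Decompose r/2: X ≐ times(X1, N),  unit ≐ unit.
Bind X := times(X1, N); substituting into the one remaining equation that mentions X gives: times(V, 2) ≐ times(times(times(X1, N), X1), 2).
Delete trivial equation unit ≐ unit.
Decompose times/2: V ≐ times(times(X1, N), X1),  2 ≐ 2.
Bind V := times(times(X1, N), X1); no other remaining equation mentions V.
Delete trivial equation 2 ≐ 2.
Decompose r/2: times(unit, 3) ≐ times(unit, 3),  times(Y1, X1) ≐ times(times(N, r(N, 2)), times(Y1, 6)).
Delete trivial equation times(unit, 3) ≐ times(unit, 3).
Decompose times/2: Y1 ≐ times(N, r(N, 2)),  X1 ≐ times(Y1, 6).
Bind Y1 := times(N, r(N, 2)); substituting into the one remaining equation that mentions Y1 gives: X1 ≐ times(times(N, r(N, 2)), 6).
Bind X1 := times(times(N, r(N, 2)), 6); no other remaining equation mentions X1. Substituting into the earlier bindings gives X := times(times(times(N, r(N, 2)), 6), N), V := times(times(times(times(N, r(N, 2)), 6), N), times(times(N, r(N, 2)), 6)).
Decompose r/2: r(unit, r(3, unit)) ≐ r(unit, N),  6 ≐ 6.
Decompose r/2: unit ≐ unit,  r(3, unit) ≐ N.
Delete trivial equation unit ≐ unit.
Bind N := r(3, unit); no other remaining equation mentions N. Substituting into the earlier bindings gives X := times(times(times(r(3, unit), r(r(3, unit), 2)), 6), r(3, unit)), V := times(times(times(times(r(3, unit), r(r(3, unit), 2)), 6), r(3, unit)), times(times(r(3, unit), r(r(3, unit), 2)), 6)), Y1 := times(r(3, unit), r(r(3, unit), 2)), X1 := times(times(r(3, unit), r(r(3, unit), 2)), 6).
Delete trivial equation 6 ≐ 6.
MGU = { X -> times(times(times(r(3, unit), r(r(3, unit), 2)), 6), r(3, unit)), V -> times(times(times(times(r(3, unit), r(r(3, unit), 2)), 6), r(3, unit)), times(times(r(3, unit), r(r(3, unit), 2)), 6)), Y1 -> times(r(3, unit), r(r(3, unit), 2)), X1 -> times(times(r(3, unit), r(r(3, unit), 2)), 6), N -> r(3, unit) }, so X -> times(times(times(r(3, unit), r(r(3, unit), 2)), 6), r(3, unit)).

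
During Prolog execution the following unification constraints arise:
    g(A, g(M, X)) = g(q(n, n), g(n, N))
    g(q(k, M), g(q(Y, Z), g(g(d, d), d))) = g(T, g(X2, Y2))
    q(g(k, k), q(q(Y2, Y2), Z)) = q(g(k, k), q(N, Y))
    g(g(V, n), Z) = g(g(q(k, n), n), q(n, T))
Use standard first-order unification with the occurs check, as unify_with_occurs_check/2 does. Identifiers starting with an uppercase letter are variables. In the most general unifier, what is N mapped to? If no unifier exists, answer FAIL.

Decompose g/2: A = q(n, n),  g(M, X) = g(n, N).
Bind A := q(n, n); no other remaining equation mentions A.
Decompose g/2: M = n,  X = N.
Bind M := n; substituting into the one remaining equation that mentions M gives: g(q(k, n), g(q(Y, Z), g(g(d, d), d))) = g(T, g(X2, Y2)).
Bind X := N; no other remaining equation mentions X.
Decompose g/2: q(k, n) = T,  g(q(Y, Z), g(g(d, d), d)) = g(X2, Y2).
Bind T := q(k, n); substituting into the one remaining equation that mentions T gives: g(g(V, n), Z) = g(g(q(k, n), n), q(n, q(k, n))).
Decompose g/2: q(Y, Z) = X2,  g(g(d, d), d) = Y2.
Bind X2 := q(Y, Z); no other remaining equation mentions X2.
Bind Y2 := g(g(d, d), d); substituting into the one remaining equation that mentions Y2 gives: q(g(k, k), q(q(g(g(d, d), d), g(g(d, d), d)), Z)) = q(g(k, k), q(N, Y)).
Decompose q/2: g(k, k) = g(k, k),  q(q(g(g(d, d), d), g(g(d, d), d)), Z) = q(N, Y).
Delete trivial equation g(k, k) = g(k, k).
Decompose q/2: q(g(g(d, d), d), g(g(d, d), d)) = N,  Z = Y.
Bind N := q(g(g(d, d), d), g(g(d, d), d)); no other remaining equation mentions N. Substituting into the earlier binding gives X := q(g(g(d, d), d), g(g(d, d), d)).
Bind Z := Y; substituting into the remaining equation gives: g(g(V, n), Y) = g(g(q(k, n), n), q(n, q(k, n))). Substituting into the earlier binding gives X2 := q(Y, Y).
Decompose g/2: g(V, n) = g(q(k, n), n),  Y = q(n, q(k, n)).
Decompose g/2: V = q(k, n),  n = n.
Bind V := q(k, n); no other remaining equation mentions V.
Delete trivial equation n = n.
Bind Y := q(n, q(k, n)). Substituting into the earlier bindings gives X2 := q(q(n, q(k, n)), q(n, q(k, n))), Z := q(n, q(k, n)).
MGU = { A -> q(n, n), M -> n, X -> q(g(g(d, d), d), g(g(d, d), d)), T -> q(k, n), X2 -> q(q(n, q(k, n)), q(n, q(k, n))), Y2 -> g(g(d, d), d), N -> q(g(g(d, d), d), g(g(d, d), d)), Z -> q(n, q(k, n)), V -> q(k, n), Y -> q(n, q(k, n)) }, so N -> q(g(g(d, d), d), g(g(d, d), d)).

q(g(g(d, d), d), g(g(d, d), d))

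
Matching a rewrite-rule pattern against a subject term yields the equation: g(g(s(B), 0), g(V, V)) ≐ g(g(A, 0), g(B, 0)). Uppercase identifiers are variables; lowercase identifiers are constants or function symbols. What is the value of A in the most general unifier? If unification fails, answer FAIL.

Decompose g/2: g(s(B), 0) ≐ g(A, 0),  g(V, V) ≐ g(B, 0).
Decompose g/2: s(B) ≐ A,  0 ≐ 0.
Bind A := s(B); no other remaining equation mentions A.
Delete trivial equation 0 ≐ 0.
Decompose g/2: V ≐ B,  V ≐ 0.
Bind V := B; substituting into the remaining equation gives: B ≐ 0.
Bind B := 0. Substituting into the earlier bindings gives A := s(0), V := 0.
MGU = { A := s(0), V := 0, B := 0 }, so A := s(0).

s(0)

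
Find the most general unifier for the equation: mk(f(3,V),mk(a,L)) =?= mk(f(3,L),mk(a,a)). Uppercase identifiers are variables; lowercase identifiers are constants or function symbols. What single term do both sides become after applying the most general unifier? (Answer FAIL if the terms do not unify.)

Decompose mk/2: f(3,V) =?= f(3,L),  mk(a,L) =?= mk(a,a).
Decompose f/2: 3 =?= 3,  V =?= L.
Delete trivial equation 3 =?= 3.
Bind V := L; no other remaining equation mentions V.
Decompose mk/2: a =?= a,  L =?= a.
Delete trivial equation a =?= a.
Bind L := a. Substituting into the earlier binding gives V := a.
Applying the MGU to either side gives mk(f(3,a),mk(a,a)).

mk(f(3,a),mk(a,a))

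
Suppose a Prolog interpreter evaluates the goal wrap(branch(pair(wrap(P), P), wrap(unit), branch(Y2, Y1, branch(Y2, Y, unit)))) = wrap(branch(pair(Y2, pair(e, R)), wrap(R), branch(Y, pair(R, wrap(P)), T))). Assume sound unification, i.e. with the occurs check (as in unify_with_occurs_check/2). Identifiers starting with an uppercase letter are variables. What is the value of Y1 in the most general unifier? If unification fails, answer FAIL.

Decompose wrap/1: branch(pair(wrap(P), P), wrap(unit), branch(Y2, Y1, branch(Y2, Y, unit))) = branch(pair(Y2, pair(e, R)), wrap(R), branch(Y, pair(R, wrap(P)), T)).
Decompose branch/3: pair(wrap(P), P) = pair(Y2, pair(e, R)),  wrap(unit) = wrap(R),  branch(Y2, Y1, branch(Y2, Y, unit)) = branch(Y, pair(R, wrap(P)), T).
Decompose pair/2: wrap(P) = Y2,  P = pair(e, R).
Bind Y2 := wrap(P); substituting into the one remaining equation that mentions Y2 gives: branch(wrap(P), Y1, branch(wrap(P), Y, unit)) = branch(Y, pair(R, wrap(P)), T).
Bind P := pair(e, R); substituting into the one remaining equation that mentions P gives: branch(wrap(pair(e, R)), Y1, branch(wrap(pair(e, R)), Y, unit)) = branch(Y, pair(R, wrap(pair(e, R))), T). Substituting into the earlier binding gives Y2 := wrap(pair(e, R)).
Decompose wrap/1: unit = R.
Bind R := unit; substituting into the remaining equation gives: branch(wrap(pair(e, unit)), Y1, branch(wrap(pair(e, unit)), Y, unit)) = branch(Y, pair(unit, wrap(pair(e, unit))), T). Substituting into the earlier bindings gives Y2 := wrap(pair(e, unit)), P := pair(e, unit).
Decompose branch/3: wrap(pair(e, unit)) = Y,  Y1 = pair(unit, wrap(pair(e, unit))),  branch(wrap(pair(e, unit)), Y, unit) = T.
Bind Y := wrap(pair(e, unit)); substituting into the one remaining equation that mentions Y gives: branch(wrap(pair(e, unit)), wrap(pair(e, unit)), unit) = T.
Bind Y1 := pair(unit, wrap(pair(e, unit))); no other remaining equation mentions Y1.
Bind T := branch(wrap(pair(e, unit)), wrap(pair(e, unit)), unit).
MGU = { Y2 ↦ wrap(pair(e, unit)), P ↦ pair(e, unit), R ↦ unit, Y ↦ wrap(pair(e, unit)), Y1 ↦ pair(unit, wrap(pair(e, unit))), T ↦ branch(wrap(pair(e, unit)), wrap(pair(e, unit)), unit) }, so Y1 ↦ pair(unit, wrap(pair(e, unit))).

pair(unit, wrap(pair(e, unit)))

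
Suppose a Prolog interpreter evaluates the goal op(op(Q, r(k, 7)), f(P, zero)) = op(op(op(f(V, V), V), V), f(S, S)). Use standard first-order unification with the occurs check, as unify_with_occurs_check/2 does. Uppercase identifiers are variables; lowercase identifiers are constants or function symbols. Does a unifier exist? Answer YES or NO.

Decompose op/2: op(Q, r(k, 7)) = op(op(f(V, V), V), V),  f(P, zero) = f(S, S).
Decompose op/2: Q = op(f(V, V), V),  r(k, 7) = V.
Bind Q := op(f(V, V), V); no other remaining equation mentions Q.
Bind V := r(k, 7); no other remaining equation mentions V. Substituting into the earlier binding gives Q := op(f(r(k, 7), r(k, 7)), r(k, 7)).
Decompose f/2: P = S,  zero = S.
Bind P := S; no other remaining equation mentions P.
Bind S := zero. Substituting into the earlier binding gives P := zero.
No equations remain and no clash or occurs-check failure arose, so a unifier exists.

YES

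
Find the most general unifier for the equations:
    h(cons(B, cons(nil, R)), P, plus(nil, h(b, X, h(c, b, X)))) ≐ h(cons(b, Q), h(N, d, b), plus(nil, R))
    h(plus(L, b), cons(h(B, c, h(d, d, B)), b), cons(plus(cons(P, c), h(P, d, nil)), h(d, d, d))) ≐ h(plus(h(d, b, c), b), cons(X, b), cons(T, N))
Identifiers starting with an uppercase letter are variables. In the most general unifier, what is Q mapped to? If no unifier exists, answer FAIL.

Decompose h/3: cons(B, cons(nil, R)) ≐ cons(b, Q),  P ≐ h(N, d, b),  plus(nil, h(b, X, h(c, b, X))) ≐ plus(nil, R).
Decompose cons/2: B ≐ b,  cons(nil, R) ≐ Q.
Bind B := b; substituting into the one remaining equation that mentions B gives: h(plus(L, b), cons(h(b, c, h(d, d, b)), b), cons(plus(cons(P, c), h(P, d, nil)), h(d, d, d))) ≐ h(plus(h(d, b, c), b), cons(X, b), cons(T, N)).
Bind Q := cons(nil, R); no other remaining equation mentions Q.
Bind P := h(N, d, b); substituting into the one remaining equation that mentions P gives: h(plus(L, b), cons(h(b, c, h(d, d, b)), b), cons(plus(cons(h(N, d, b), c), h(h(N, d, b), d, nil)), h(d, d, d))) ≐ h(plus(h(d, b, c), b), cons(X, b), cons(T, N)).
Decompose plus/2: nil ≐ nil,  h(b, X, h(c, b, X)) ≐ R.
Delete trivial equation nil ≐ nil.
Bind R := h(b, X, h(c, b, X)); no other remaining equation mentions R. Substituting into the earlier binding gives Q := cons(nil, h(b, X, h(c, b, X))).
Decompose h/3: plus(L, b) ≐ plus(h(d, b, c), b),  cons(h(b, c, h(d, d, b)), b) ≐ cons(X, b),  cons(plus(cons(h(N, d, b), c), h(h(N, d, b), d, nil)), h(d, d, d)) ≐ cons(T, N).
Decompose plus/2: L ≐ h(d, b, c),  b ≐ b.
Bind L := h(d, b, c); no other remaining equation mentions L.
Delete trivial equation b ≐ b.
Decompose cons/2: h(b, c, h(d, d, b)) ≐ X,  b ≐ b.
Bind X := h(b, c, h(d, d, b)); no other remaining equation mentions X. Substituting into the earlier bindings gives Q := cons(nil, h(b, h(b, c, h(d, d, b)), h(c, b, h(b, c, h(d, d, b))))), R := h(b, h(b, c, h(d, d, b)), h(c, b, h(b, c, h(d, d, b)))).
Delete trivial equation b ≐ b.
Decompose cons/2: plus(cons(h(N, d, b), c), h(h(N, d, b), d, nil)) ≐ T,  h(d, d, d) ≐ N.
Bind T := plus(cons(h(N, d, b), c), h(h(N, d, b), d, nil)); no other remaining equation mentions T.
Bind N := h(d, d, d). Substituting into the earlier bindings gives P := h(h(d, d, d), d, b), T := plus(cons(h(h(d, d, d), d, b), c), h(h(h(d, d, d), d, b), d, nil)).
MGU = { B -> b, Q -> cons(nil, h(b, h(b, c, h(d, d, b)), h(c, b, h(b, c, h(d, d, b))))), P -> h(h(d, d, d), d, b), R -> h(b, h(b, c, h(d, d, b)), h(c, b, h(b, c, h(d, d, b)))), L -> h(d, b, c), X -> h(b, c, h(d, d, b)), T -> plus(cons(h(h(d, d, d), d, b), c), h(h(h(d, d, d), d, b), d, nil)), N -> h(d, d, d) }, so Q -> cons(nil, h(b, h(b, c, h(d, d, b)), h(c, b, h(b, c, h(d, d, b))))).

cons(nil, h(b, h(b, c, h(d, d, b)), h(c, b, h(b, c, h(d, d, b)))))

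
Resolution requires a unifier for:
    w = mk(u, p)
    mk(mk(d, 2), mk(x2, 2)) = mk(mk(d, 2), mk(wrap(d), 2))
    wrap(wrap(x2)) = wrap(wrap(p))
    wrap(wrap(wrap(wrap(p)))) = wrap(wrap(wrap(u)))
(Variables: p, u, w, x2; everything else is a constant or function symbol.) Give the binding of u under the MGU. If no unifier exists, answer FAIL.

Bind w := mk(u, p); no other remaining equation mentions w.
Decompose mk/2: mk(d, 2) = mk(d, 2),  mk(x2, 2) = mk(wrap(d), 2).
Delete trivial equation mk(d, 2) = mk(d, 2).
Decompose mk/2: x2 = wrap(d),  2 = 2.
Bind x2 := wrap(d); substituting into the one remaining equation that mentions x2 gives: wrap(wrap(wrap(d))) = wrap(wrap(p)).
Delete trivial equation 2 = 2.
Decompose wrap/1: wrap(wrap(d)) = wrap(p).
Decompose wrap/1: wrap(d) = p.
Bind p := wrap(d); substituting into the remaining equation gives: wrap(wrap(wrap(wrap(wrap(d))))) = wrap(wrap(wrap(u))). Substituting into the earlier binding gives w := mk(u, wrap(d)).
Decompose wrap/1: wrap(wrap(wrap(wrap(d)))) = wrap(wrap(u)).
Decompose wrap/1: wrap(wrap(wrap(d))) = wrap(u).
Decompose wrap/1: wrap(wrap(d)) = u.
Bind u := wrap(wrap(d)). Substituting into the earlier binding gives w := mk(wrap(wrap(d)), wrap(d)).
MGU = { w ↦ mk(wrap(wrap(d)), wrap(d)), x2 ↦ wrap(d), p ↦ wrap(d), u ↦ wrap(wrap(d)) }, so u ↦ wrap(wrap(d)).

wrap(wrap(d))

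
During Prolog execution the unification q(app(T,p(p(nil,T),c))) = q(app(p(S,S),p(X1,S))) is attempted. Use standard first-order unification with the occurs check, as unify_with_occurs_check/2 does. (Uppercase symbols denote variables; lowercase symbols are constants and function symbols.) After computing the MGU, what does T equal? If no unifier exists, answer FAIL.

Decompose q/1: app(T,p(p(nil,T),c)) = app(p(S,S),p(X1,S)).
Decompose app/2: T = p(S,S),  p(p(nil,T),c) = p(X1,S).
Bind T := p(S,S); substituting into the remaining equation gives: p(p(nil,p(S,S)),c) = p(X1,S).
Decompose p/2: p(nil,p(S,S)) = X1,  c = S.
Bind X1 := p(nil,p(S,S)); no other remaining equation mentions X1.
Bind S := c. Substituting into the earlier bindings gives T := p(c,c), X1 := p(nil,p(c,c)).
MGU = { T -> p(c,c), X1 -> p(nil,p(c,c)), S -> c }, so T -> p(c,c).

p(c,c)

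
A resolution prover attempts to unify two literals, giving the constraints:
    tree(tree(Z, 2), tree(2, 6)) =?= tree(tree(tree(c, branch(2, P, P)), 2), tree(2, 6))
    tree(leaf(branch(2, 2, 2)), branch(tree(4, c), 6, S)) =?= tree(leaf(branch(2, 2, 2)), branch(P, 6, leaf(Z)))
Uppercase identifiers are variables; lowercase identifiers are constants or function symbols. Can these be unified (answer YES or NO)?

YES

Decompose tree/2: tree(Z, 2) =?= tree(tree(c, branch(2, P, P)), 2),  tree(2, 6) =?= tree(2, 6).
Decompose tree/2: Z =?= tree(c, branch(2, P, P)),  2 =?= 2.
Bind Z := tree(c, branch(2, P, P)); substituting into the one remaining equation that mentions Z gives: tree(leaf(branch(2, 2, 2)), branch(tree(4, c), 6, S)) =?= tree(leaf(branch(2, 2, 2)), branch(P, 6, leaf(tree(c, branch(2, P, P))))).
Delete trivial equation 2 =?= 2.
Delete trivial equation tree(2, 6) =?= tree(2, 6).
Decompose tree/2: leaf(branch(2, 2, 2)) =?= leaf(branch(2, 2, 2)),  branch(tree(4, c), 6, S) =?= branch(P, 6, leaf(tree(c, branch(2, P, P)))).
Delete trivial equation leaf(branch(2, 2, 2)) =?= leaf(branch(2, 2, 2)).
Decompose branch/3: tree(4, c) =?= P,  6 =?= 6,  S =?= leaf(tree(c, branch(2, P, P))).
Bind P := tree(4, c); substituting into the one remaining equation that mentions P gives: S =?= leaf(tree(c, branch(2, tree(4, c), tree(4, c)))). Substituting into the earlier binding gives Z := tree(c, branch(2, tree(4, c), tree(4, c))).
Delete trivial equation 6 =?= 6.
Bind S := leaf(tree(c, branch(2, tree(4, c), tree(4, c)))).
No equations remain and no clash or occurs-check failure arose, so a unifier exists.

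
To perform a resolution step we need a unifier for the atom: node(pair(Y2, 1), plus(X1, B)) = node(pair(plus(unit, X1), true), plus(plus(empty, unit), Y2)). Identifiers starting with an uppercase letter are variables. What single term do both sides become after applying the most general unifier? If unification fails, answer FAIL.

FAIL

Decompose node/2: pair(Y2, 1) = pair(plus(unit, X1), true),  plus(X1, B) = plus(plus(empty, unit), Y2).
Decompose pair/2: Y2 = plus(unit, X1),  1 = true.
Bind Y2 := plus(unit, X1); substituting into the one remaining equation that mentions Y2 gives: plus(X1, B) = plus(plus(empty, unit), plus(unit, X1)).
Clash: constants 1 and true differ; no unifier exists.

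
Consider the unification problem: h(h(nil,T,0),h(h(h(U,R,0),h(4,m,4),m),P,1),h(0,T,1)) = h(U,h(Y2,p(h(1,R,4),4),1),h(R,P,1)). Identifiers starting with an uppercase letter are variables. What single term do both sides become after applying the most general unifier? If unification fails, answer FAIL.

h(h(nil,p(h(1,0,4),4),0),h(h(h(h(nil,p(h(1,0,4),4),0),0,0),h(4,m,4),m),p(h(1,0,4),4),1),h(0,p(h(1,0,4),4),1))

Decompose h/3: h(nil,T,0) = U,  h(h(h(U,R,0),h(4,m,4),m),P,1) = h(Y2,p(h(1,R,4),4),1),  h(0,T,1) = h(R,P,1).
Bind U := h(nil,T,0); substituting into the one remaining equation that mentions U gives: h(h(h(h(nil,T,0),R,0),h(4,m,4),m),P,1) = h(Y2,p(h(1,R,4),4),1).
Decompose h/3: h(h(h(nil,T,0),R,0),h(4,m,4),m) = Y2,  P = p(h(1,R,4),4),  1 = 1.
Bind Y2 := h(h(h(nil,T,0),R,0),h(4,m,4),m); no other remaining equation mentions Y2.
Bind P := p(h(1,R,4),4); substituting into the one remaining equation that mentions P gives: h(0,T,1) = h(R,p(h(1,R,4),4),1).
Delete trivial equation 1 = 1.
Decompose h/3: 0 = R,  T = p(h(1,R,4),4),  1 = 1.
Bind R := 0; substituting into the one remaining equation that mentions R gives: T = p(h(1,0,4),4). Substituting into the earlier bindings gives Y2 := h(h(h(nil,T,0),0,0),h(4,m,4),m), P := p(h(1,0,4),4).
Bind T := p(h(1,0,4),4); no other remaining equation mentions T. Substituting into the earlier bindings gives U := h(nil,p(h(1,0,4),4),0), Y2 := h(h(h(nil,p(h(1,0,4),4),0),0,0),h(4,m,4),m).
Delete trivial equation 1 = 1.
Applying the MGU to either side gives h(h(nil,p(h(1,0,4),4),0),h(h(h(h(nil,p(h(1,0,4),4),0),0,0),h(4,m,4),m),p(h(1,0,4),4),1),h(0,p(h(1,0,4),4),1)).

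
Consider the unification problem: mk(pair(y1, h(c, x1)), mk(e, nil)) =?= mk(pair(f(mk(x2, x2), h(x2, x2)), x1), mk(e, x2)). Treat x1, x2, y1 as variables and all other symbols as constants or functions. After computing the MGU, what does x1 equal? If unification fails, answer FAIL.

Decompose mk/2: pair(y1, h(c, x1)) =?= pair(f(mk(x2, x2), h(x2, x2)), x1),  mk(e, nil) =?= mk(e, x2).
Decompose pair/2: y1 =?= f(mk(x2, x2), h(x2, x2)),  h(c, x1) =?= x1.
Bind y1 := f(mk(x2, x2), h(x2, x2)); no other remaining equation mentions y1.
Occurs check fails: x1 occurs in h(c, x1); the equation x1 =?= h(c, x1) has no finite solution.

FAIL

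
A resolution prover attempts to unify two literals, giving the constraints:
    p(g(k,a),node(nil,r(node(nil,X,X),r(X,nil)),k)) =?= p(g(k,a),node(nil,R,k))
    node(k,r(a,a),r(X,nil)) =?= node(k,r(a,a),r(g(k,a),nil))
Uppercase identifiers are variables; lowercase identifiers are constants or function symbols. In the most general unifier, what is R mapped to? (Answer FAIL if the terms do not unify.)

Decompose p/2: g(k,a) =?= g(k,a),  node(nil,r(node(nil,X,X),r(X,nil)),k) =?= node(nil,R,k).
Delete trivial equation g(k,a) =?= g(k,a).
Decompose node/3: nil =?= nil,  r(node(nil,X,X),r(X,nil)) =?= R,  k =?= k.
Delete trivial equation nil =?= nil.
Bind R := r(node(nil,X,X),r(X,nil)); no other remaining equation mentions R.
Delete trivial equation k =?= k.
Decompose node/3: k =?= k,  r(a,a) =?= r(a,a),  r(X,nil) =?= r(g(k,a),nil).
Delete trivial equation k =?= k.
Delete trivial equation r(a,a) =?= r(a,a).
Decompose r/2: X =?= g(k,a),  nil =?= nil.
Bind X := g(k,a); no other remaining equation mentions X. Substituting into the earlier binding gives R := r(node(nil,g(k,a),g(k,a)),r(g(k,a),nil)).
Delete trivial equation nil =?= nil.
MGU = { R -> r(node(nil,g(k,a),g(k,a)),r(g(k,a),nil)), X -> g(k,a) }, so R -> r(node(nil,g(k,a),g(k,a)),r(g(k,a),nil)).

r(node(nil,g(k,a),g(k,a)),r(g(k,a),nil))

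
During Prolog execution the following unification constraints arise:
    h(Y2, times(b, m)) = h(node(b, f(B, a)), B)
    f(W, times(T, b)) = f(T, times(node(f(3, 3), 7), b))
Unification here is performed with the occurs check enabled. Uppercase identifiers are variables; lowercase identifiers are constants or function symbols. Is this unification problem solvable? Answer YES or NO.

Decompose h/2: Y2 = node(b, f(B, a)),  times(b, m) = B.
Bind Y2 := node(b, f(B, a)); no other remaining equation mentions Y2.
Bind B := times(b, m); no other remaining equation mentions B. Substituting into the earlier binding gives Y2 := node(b, f(times(b, m), a)).
Decompose f/2: W = T,  times(T, b) = times(node(f(3, 3), 7), b).
Bind W := T; no other remaining equation mentions W.
Decompose times/2: T = node(f(3, 3), 7),  b = b.
Bind T := node(f(3, 3), 7); no other remaining equation mentions T. Substituting into the earlier binding gives W := node(f(3, 3), 7).
Delete trivial equation b = b.
No equations remain and no clash or occurs-check failure arose, so a unifier exists.

YES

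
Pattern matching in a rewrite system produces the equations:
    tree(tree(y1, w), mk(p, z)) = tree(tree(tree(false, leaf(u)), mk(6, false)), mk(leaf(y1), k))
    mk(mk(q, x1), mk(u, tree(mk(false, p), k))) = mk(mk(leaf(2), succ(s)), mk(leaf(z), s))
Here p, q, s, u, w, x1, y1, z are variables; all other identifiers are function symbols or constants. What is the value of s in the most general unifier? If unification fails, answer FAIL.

Decompose tree/2: tree(y1, w) = tree(tree(false, leaf(u)), mk(6, false)),  mk(p, z) = mk(leaf(y1), k).
Decompose tree/2: y1 = tree(false, leaf(u)),  w = mk(6, false).
Bind y1 := tree(false, leaf(u)); substituting into the one remaining equation that mentions y1 gives: mk(p, z) = mk(leaf(tree(false, leaf(u))), k).
Bind w := mk(6, false); no other remaining equation mentions w.
Decompose mk/2: p = leaf(tree(false, leaf(u))),  z = k.
Bind p := leaf(tree(false, leaf(u))); substituting into the one remaining equation that mentions p gives: mk(mk(q, x1), mk(u, tree(mk(false, leaf(tree(false, leaf(u)))), k))) = mk(mk(leaf(2), succ(s)), mk(leaf(z), s)).
Bind z := k; substituting into the remaining equation gives: mk(mk(q, x1), mk(u, tree(mk(false, leaf(tree(false, leaf(u)))), k))) = mk(mk(leaf(2), succ(s)), mk(leaf(k), s)).
Decompose mk/2: mk(q, x1) = mk(leaf(2), succ(s)),  mk(u, tree(mk(false, leaf(tree(false, leaf(u)))), k)) = mk(leaf(k), s).
Decompose mk/2: q = leaf(2),  x1 = succ(s).
Bind q := leaf(2); no other remaining equation mentions q.
Bind x1 := succ(s); no other remaining equation mentions x1.
Decompose mk/2: u = leaf(k),  tree(mk(false, leaf(tree(false, leaf(u)))), k) = s.
Bind u := leaf(k); substituting into the remaining equation gives: tree(mk(false, leaf(tree(false, leaf(leaf(k))))), k) = s. Substituting into the earlier bindings gives y1 := tree(false, leaf(leaf(k))), p := leaf(tree(false, leaf(leaf(k)))).
Bind s := tree(mk(false, leaf(tree(false, leaf(leaf(k))))), k). Substituting into the earlier binding gives x1 := succ(tree(mk(false, leaf(tree(false, leaf(leaf(k))))), k)).
MGU = { y1 ↦ tree(false, leaf(leaf(k))), w ↦ mk(6, false), p ↦ leaf(tree(false, leaf(leaf(k)))), z ↦ k, q ↦ leaf(2), x1 ↦ succ(tree(mk(false, leaf(tree(false, leaf(leaf(k))))), k)), u ↦ leaf(k), s ↦ tree(mk(false, leaf(tree(false, leaf(leaf(k))))), k) }, so s ↦ tree(mk(false, leaf(tree(false, leaf(leaf(k))))), k).

tree(mk(false, leaf(tree(false, leaf(leaf(k))))), k)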